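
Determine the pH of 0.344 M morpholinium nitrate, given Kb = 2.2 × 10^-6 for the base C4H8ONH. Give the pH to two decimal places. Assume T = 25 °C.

C4H8ONH2+ is the conjugate acid of the weak base C4H8ONH.
Ka = Kw/Kb = 1.0×10^-14 / 2.2 × 10^-6 = 4.55 × 10^-9
Ka = x²/(0.344 − x) = 4.55 × 10^-9
Assume x ≪ 0.344: x ≈ √(4.55 × 10^-9 × 0.344) = 3.96 × 10^-5 M
Check: 0.012% ionized — well under 5%, approximation valid.
pH = −log(3.96 × 10^-5) = 4.40

pH = 4.40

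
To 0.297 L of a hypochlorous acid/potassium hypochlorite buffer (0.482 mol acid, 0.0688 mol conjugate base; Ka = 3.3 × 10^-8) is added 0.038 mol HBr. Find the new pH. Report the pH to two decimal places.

pH = 6.25

After neutralization: n(HOCl) = 0.52 mol, n(OCl-) = 0.0308 mol.
pKa = −log(3.3 × 10^-8) = 7.481
Henderson–Hasselbalch with mole ratio 0.0308/0.52: pH = 7.481 + (-1.227)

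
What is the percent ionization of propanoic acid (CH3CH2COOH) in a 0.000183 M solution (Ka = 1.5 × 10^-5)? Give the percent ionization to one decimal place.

CH3CH2COOH ⇌ CH3CH2COO- + H+; let x = [H+] at equilibrium.
Solve x² + 1.5e-05x − 2.74e-09 = 0 → x = 4.54 × 10^-5 M
Fraction ionized = 4.54 × 10^-5 / 0.000183 = 0.2481 → 24.8%

24.8%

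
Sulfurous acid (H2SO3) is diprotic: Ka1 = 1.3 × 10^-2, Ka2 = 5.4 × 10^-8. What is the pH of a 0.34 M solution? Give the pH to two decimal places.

pH = 1.22

Since Ka1 ≫ Ka2, the first ionization dominates [H+].
Ka1 = x²/(0.34 − x) = 1.3 × 10^-2
Solving the quadratic: x = (−Ka1 + √(Ka1² + 4·Ka1·C₀))/2 = 6.03 × 10^-2 M
pH = −log(6.03 × 10^-2) = 1.22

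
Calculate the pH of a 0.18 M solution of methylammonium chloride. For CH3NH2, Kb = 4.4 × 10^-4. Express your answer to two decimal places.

CH3NH3+ is the conjugate acid of the weak base CH3NH2.
Ka = Kw/Kb = 1.0×10^-14 / 4.4 × 10^-4 = 2.27 × 10^-11
From the ICE table, Ka = x²/(0.18 − x) = 2.27 × 10^-11.
Since Ka ≪ C₀, x ≈ √(Ka·C₀) = 2.02 × 10^-6 M.
Check: 0.0011% ionized — well under 5%, approximation valid.
pH = −log(2.02 × 10^-6) = 5.69

pH = 5.69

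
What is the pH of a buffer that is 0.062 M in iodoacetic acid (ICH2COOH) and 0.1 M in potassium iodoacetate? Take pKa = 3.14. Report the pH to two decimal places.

pH = pKa + log([A⁻]/[HA]) = 3.14 + log(0.1/0.062)
pH = 3.14 + (+0.208) = 3.35

pH = 3.35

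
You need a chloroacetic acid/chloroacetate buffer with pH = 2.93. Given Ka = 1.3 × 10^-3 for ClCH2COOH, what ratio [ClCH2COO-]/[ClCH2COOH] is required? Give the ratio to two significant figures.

pKa = -log(1.3 × 10^-3) = 2.886
pH = pKa + log(r) ⇒ log(r) = 2.93 − 2.886 = +0.044
r = [ClCH2COO-]/[ClCH2COOH] = 10^(+0.044) = 1.11

ratio = 1.1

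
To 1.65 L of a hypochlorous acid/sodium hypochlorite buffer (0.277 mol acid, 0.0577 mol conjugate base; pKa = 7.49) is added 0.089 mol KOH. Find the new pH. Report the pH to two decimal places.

After neutralization: n(HOCl) = 0.188 mol, n(OCl-) = 0.147 mol.
pH = pKa + log([A⁻]/[HA]) = 7.49 + log(0.147/0.188) = 7.49 -0.107

pH = 7.38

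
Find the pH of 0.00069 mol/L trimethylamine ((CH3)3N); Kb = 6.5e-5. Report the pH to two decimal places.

pH = 10.26

(CH3)3N + H2O ⇌ (CH3)3NH+ + OH-
From the ICE table, Kb = x²/(0.00069 − x) = 6.5 × 10^-5.
The 5% rule fails; solving x² + Kb·x − Kb·C₀ = 0 exactly:
x = (−Kb + √(Kb² + 4·Kb·C₀))/2 = 1.82 × 10^-4 M
pOH = −log(1.82 × 10^-4) = 3.74; pH = 14.00 − 3.74 = 10.26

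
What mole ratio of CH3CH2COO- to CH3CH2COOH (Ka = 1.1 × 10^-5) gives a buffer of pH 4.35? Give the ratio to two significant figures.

pKa = -log(1.1 × 10^-5) = 4.959
pH = pKa + log(r) ⇒ log(r) = 4.35 − 4.959 = -0.609
r = [CH3CH2COO-]/[CH3CH2COOH] = 10^(-0.609) = 0.246

ratio = 0.25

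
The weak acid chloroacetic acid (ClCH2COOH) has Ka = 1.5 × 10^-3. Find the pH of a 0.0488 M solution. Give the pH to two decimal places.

pH = 2.11

ClCH2COOH ⇌ ClCH2COO- + H+
From the ICE table, Ka = [H+]²/(0.0488 − [H+]) = 1.5 × 10^-3.
[H+] is not negligible relative to C₀; solve [H+]² + 0.0015·[H+] − 7.32e-05 = 0.
[H+] = [−0.0015 + √(0.0015² + 0.000293)]/2 = 7.84 × 10^-3 M
pH = −log[H+] = −log(7.84 × 10^-3) = 2.11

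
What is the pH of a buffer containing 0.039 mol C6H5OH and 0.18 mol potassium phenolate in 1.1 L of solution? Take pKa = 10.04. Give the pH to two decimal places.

pH = 10.70

pH = pKa + log([A⁻]/[HA]) = 10.04 + log(0.18/0.039)
pH = 10.04 + (+0.664) = 10.70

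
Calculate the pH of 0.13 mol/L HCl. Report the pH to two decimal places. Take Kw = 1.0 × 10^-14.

HCl is a strong acid and dissociates completely, so [H+] = 0.13 M.
pH = -log(0.13) = 0.89

pH = 0.89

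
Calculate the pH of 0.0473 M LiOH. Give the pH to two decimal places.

LiOH is a strong base; [OH-] = 0.0473 M.
pOH = -log(0.0473) = 1.33
pH = 14.00 - 1.33 = 12.67

pH = 12.67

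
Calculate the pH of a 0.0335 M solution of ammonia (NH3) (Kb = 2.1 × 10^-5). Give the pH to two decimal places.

pH = 10.92

NH3 + H2O ⇌ NH4+ + OH-
From the ICE table, Kb = [OH-]²/(0.0335 − [OH-]) = 2.1 × 10^-5.
Neglecting [OH-] in the denominator: [OH-] = √(2.1 × 10^-5 × 0.0335) = 8.39 × 10^-4 M
([OH-]/C₀ = 2.5% < 5%, so the approximation holds.)
pOH = 3.08, so pH = 14.00 − pOH = 10.92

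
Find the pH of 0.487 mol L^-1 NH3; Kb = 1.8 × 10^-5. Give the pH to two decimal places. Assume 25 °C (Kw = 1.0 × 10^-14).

pH = 11.47

NH3 + H2O ⇌ NH4+ + OH-
From the ICE table, Kb = x²/(0.487 − x) = 1.8 × 10^-5.
Assume x ≪ 0.487: x ≈ √(1.8 × 10^-5 × 0.487) = 2.96 × 10^-3 M
Check: 0.61% ionized — well under 5%, approximation valid.
pOH = −log(2.96 × 10^-3) = 2.53; pH = 14.00 − 2.53 = 11.47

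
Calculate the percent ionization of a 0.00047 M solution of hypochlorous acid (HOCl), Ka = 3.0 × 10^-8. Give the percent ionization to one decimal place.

0.8%

HOCl ⇌ OCl- + H+; let x = [H+] at equilibrium.
x ≈ √(Ka·C₀) = √(3.0 × 10^-8 × 0.00047) = 3.75 × 10^-6 M
Fraction ionized = 3.75 × 10^-6 / 0.00047 = 0.0080 → 0.8%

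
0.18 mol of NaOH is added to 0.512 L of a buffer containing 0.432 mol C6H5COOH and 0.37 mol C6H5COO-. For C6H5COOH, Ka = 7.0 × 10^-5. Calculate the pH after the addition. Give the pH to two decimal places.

After neutralization: n(C6H5COOH) = 0.252 mol, n(C6H5COO-) = 0.55 mol.
pKa = −log(7.0 × 10^-5) = 4.155
pH = pKa + log(n_C6H5COO-/n_C6H5COOH) = 4.155 + log(0.55/0.252) = 4.155 + (+0.339)

pH = 4.49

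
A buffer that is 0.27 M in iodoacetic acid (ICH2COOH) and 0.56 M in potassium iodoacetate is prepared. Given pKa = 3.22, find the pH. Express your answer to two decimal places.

pH = 3.54

Using pH = pKa + log([base]/[acid]) with [base]/[acid] = 0.56/0.27:
pH = 3.22 + (+0.317) = 3.54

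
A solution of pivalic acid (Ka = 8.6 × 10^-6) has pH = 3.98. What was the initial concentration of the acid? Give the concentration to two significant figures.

[H+] = 10^(-3.98) = 1.05 × 10^-4 M = x
Ka = x²/(C₀ − x) ⇒ C₀ = x + x²/Ka
C₀ = 1.05 × 10^-4 + (1.05 × 10^-4)²/(8.6 × 10^-6) = 1.39 × 10^-3 M

C₀ = 1.4 × 10^-3 M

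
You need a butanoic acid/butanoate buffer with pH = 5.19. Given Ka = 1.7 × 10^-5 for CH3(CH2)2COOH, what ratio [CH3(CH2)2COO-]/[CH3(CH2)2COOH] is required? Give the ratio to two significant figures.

pKa = -log(1.7 × 10^-5) = 4.770
pH = pKa + log(r) ⇒ log(r) = 5.19 − 4.770 = +0.420
r = [CH3(CH2)2COO-]/[CH3(CH2)2COOH] = 10^(+0.420) = 2.63

ratio = 2.6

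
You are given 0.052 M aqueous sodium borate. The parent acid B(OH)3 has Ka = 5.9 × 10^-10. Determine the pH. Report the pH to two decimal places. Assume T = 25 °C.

B(OH)4- is the conjugate base of the weak acid B(OH)3.
Kb = Kw/Ka = 1.0×10^-14 / 5.9 × 10^-10 = 1.69 × 10^-5
Kb = x²/(0.052 − x) = 1.69 × 10^-5
Neglecting x in the denominator: x = √(1.69 × 10^-5 × 0.052) = 9.37 × 10^-4 M
(x/C₀ = 1.8% < 5%, so the approximation holds.)
pOH = −log(9.37 × 10^-4) = 3.03; pH = 14.00 − 3.03 = 10.97

pH = 10.97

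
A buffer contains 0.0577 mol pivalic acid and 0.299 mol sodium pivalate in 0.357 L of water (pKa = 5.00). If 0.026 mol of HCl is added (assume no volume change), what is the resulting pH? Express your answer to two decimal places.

pH = 5.51

After neutralization: n((CH3)3CCOOH) = 0.0837 mol, n((CH3)3CCOO-) = 0.273 mol.
pH = pKa + log(n_(CH3)3CCOO-/n_(CH3)3CCOOH) = 5.00 + log(0.273/0.0837) = 5.00 + (+0.513)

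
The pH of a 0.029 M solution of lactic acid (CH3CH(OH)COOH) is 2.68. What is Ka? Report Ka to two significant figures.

[H+] = 10^(-2.68) = 2.09 × 10^-3 M
At equilibrium [HA] = 0.029 − 2.09 × 10^-3 = 2.69 × 10^-2 M
Ka = [H+][A-]/[HA] = (2.09 × 10^-3)² / 2.69 × 10^-2 = 1.6 × 10^-4

Ka = 1.6 × 10^-4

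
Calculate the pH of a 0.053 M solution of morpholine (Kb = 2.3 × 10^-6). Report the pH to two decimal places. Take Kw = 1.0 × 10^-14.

C4H8ONH + H2O ⇌ C4H8ONH2+ + OH-
Kb = [OH-]²/(0.053 − [OH-]) = 2.3 × 10^-6
Assume [OH-] ≪ 0.053: [OH-] ≈ √(2.3 × 10^-6 × 0.053) = 3.49 × 10^-4 M
pOH = 3.46, so pH = 14.00 − pOH = 10.54

pH = 10.54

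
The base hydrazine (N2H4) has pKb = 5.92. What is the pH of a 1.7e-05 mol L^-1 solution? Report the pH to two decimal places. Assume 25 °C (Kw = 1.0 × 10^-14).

N2H4 + H2O ⇌ N2H5+ + OH-
Kb = 10^(−5.92) = 1.20 × 10^-6
Kb = [OH-]²/(1.7e-05 − [OH-]) = 1.20 × 10^-6
Here C₀/Kb ≈ 14.2, so the small-[OH-] approximation fails. Use the quadratic:
[OH-] = [−1.2e-06 + √(1.2e-06² + 8.16e-11)]/2 = 3.96 × 10^-6 M
pOH = 5.40, so pH = 14.00 − pOH = 8.60

pH = 8.60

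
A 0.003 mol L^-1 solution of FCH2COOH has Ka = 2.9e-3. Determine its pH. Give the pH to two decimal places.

pH = 2.74

FCH2COOH ⇌ FCH2COO- + H+
From the ICE table, Ka = [H+]²/(0.003 − [H+]) = 2.9 × 10^-3.
The 5% rule fails; solving [H+]² + Ka·[H+] − Ka·C₀ = 0 exactly:
[H+] = (−Ka + √(Ka² + 4·Ka·C₀))/2 = 1.84 × 10^-3 M
pH = −log(1.84 × 10^-3) = 2.74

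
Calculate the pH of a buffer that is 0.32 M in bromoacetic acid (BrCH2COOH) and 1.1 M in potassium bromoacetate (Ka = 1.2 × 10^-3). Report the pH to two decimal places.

pH = 3.46

pKa = −log(1.2 × 10^-3) = 2.921
pH = pKa + log([A⁻]/[HA]) = 2.921 + log(1.1/0.32)
pH = 2.921 + (+0.536) = 3.46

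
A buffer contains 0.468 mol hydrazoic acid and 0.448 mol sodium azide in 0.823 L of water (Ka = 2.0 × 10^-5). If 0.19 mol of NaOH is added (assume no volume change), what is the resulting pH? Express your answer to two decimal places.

pH = 5.06

After neutralization: n(HN3) = 0.278 mol, n(N3-) = 0.638 mol.
pKa = −log(2.0 × 10^-5) = 4.699
pH = pKa + log(n_N3-/n_HN3) = 4.699 + log(0.638/0.278) = 4.699 + (+0.361)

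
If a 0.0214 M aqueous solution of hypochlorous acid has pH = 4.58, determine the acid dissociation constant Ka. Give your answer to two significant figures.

Ka = 3.2 × 10^-8

[H+] = 10^(-4.58) = 2.63 × 10^-5 M
At equilibrium [HA] = 0.0214 − 2.63 × 10^-5 = 2.14 × 10^-2 M
Ka = [H+][A-]/[HA] = (2.63 × 10^-5)² / 2.14 × 10^-2 = 3.2 × 10^-8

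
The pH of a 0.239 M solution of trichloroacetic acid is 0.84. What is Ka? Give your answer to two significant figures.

[H+] = 10^(-0.84) = 1.45 × 10^-1 M
At equilibrium [HA] = 0.239 − 1.45 × 10^-1 = 9.40 × 10^-2 M
Ka = [H+][A-]/[HA] = (1.45 × 10^-1)² / 9.40 × 10^-2 = 2.2 × 10^-1

Ka = 2.2 × 10^-1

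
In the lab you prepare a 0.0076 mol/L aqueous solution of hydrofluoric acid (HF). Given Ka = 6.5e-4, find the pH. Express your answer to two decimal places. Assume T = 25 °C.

HF ⇌ F- + H+
Ka = [H+]²/(0.0076 − [H+]) = 6.5 × 10^-4
The 5% rule fails; solving [H+]² + Ka·[H+] − Ka·C₀ = 0 exactly:
[H+] = (−Ka + √(Ka² + 4·Ka·C₀))/2 = 1.92 × 10^-3 M
pH = −log[H+] = −log(1.92 × 10^-3) = 2.72

pH = 2.72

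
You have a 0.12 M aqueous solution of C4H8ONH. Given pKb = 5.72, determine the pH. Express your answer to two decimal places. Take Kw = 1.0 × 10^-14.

pH = 10.68

C4H8ONH + H2O ⇌ C4H8ONH2+ + OH-
Kb = 10^(−5.72) = 1.91 × 10^-6
From the ICE table, Kb = x²/(0.12 − x) = 1.91 × 10^-6.
Assume x ≪ 0.12: x ≈ √(1.91 × 10^-6 × 0.12) = 4.79 × 10^-4 M
Check: 0.4% ionized — well under 5%, approximation valid.
pOH = −log(4.79 × 10^-4) = 3.32; pH = 14.00 − 3.32 = 10.68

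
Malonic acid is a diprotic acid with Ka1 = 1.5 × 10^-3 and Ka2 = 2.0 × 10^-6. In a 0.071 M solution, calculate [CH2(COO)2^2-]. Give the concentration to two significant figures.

2.0 × 10^-6 M

First ionization gives [H+] ≈ [CH2(COOH)COO-] = 9.60 × 10^-3 M.
Second step: Ka2 = [H+][CH2(COO)2^2-]/[CH2(COOH)COO-] ≈ [CH2(COO)2^2-] (since [H+] ≈ [CH2(COOH)COO-]).
So [CH2(COO)2^2-] ≈ Ka2.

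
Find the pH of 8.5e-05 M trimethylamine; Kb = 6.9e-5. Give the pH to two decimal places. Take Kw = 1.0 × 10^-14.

(CH3)3N + H2O ⇌ (CH3)3NH+ + OH-
Kb = [OH-]²/(8.5e-05 − [OH-]) = 6.9 × 10^-5
The 5% rule fails; solving [OH-]² + Kb·[OH-] − Kb·C₀ = 0 exactly:
[OH-] = [−6.9e-05 + √(6.9e-05² + 2.35e-08)]/2 = 4.95 × 10^-5 M
pOH = 4.31, so pH = 14.00 − pOH = 9.69

pH = 9.69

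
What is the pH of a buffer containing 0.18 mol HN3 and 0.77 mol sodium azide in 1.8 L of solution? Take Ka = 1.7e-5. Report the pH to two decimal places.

pKa = −log(1.7 × 10^-5) = 4.770
Henderson–Hasselbalch: pH = pKa + log([N3-]/[HN3]) = 4.770 + log(0.77/0.18)
pH = 4.770 + (+0.631) = 5.40

pH = 5.40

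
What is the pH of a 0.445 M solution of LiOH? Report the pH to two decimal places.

LiOH is a strong base; [OH-] = 0.445 M.
pOH = -log(0.445) = 0.35
pH = 14.00 - 0.35 = 13.65

pH = 13.65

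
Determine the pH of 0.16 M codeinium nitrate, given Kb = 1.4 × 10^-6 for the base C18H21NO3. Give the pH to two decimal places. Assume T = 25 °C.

C18H22NO3+ is the conjugate acid of the weak base C18H21NO3.
Ka = Kw/Kb = 1.0×10^-14 / 1.4 × 10^-6 = 7.14 × 10^-9
From the ICE table, Ka = [H+]²/(0.16 − [H+]) = 7.14 × 10^-9.
Assume [H+] ≪ 0.16: [H+] ≈ √(7.14 × 10^-9 × 0.16) = 3.38 × 10^-5 M
pH = −log[H+] = −log(3.38 × 10^-5) = 4.47

pH = 4.47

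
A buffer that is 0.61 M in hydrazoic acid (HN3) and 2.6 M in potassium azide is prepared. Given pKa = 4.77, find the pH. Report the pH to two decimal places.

pH = 5.40

Henderson–Hasselbalch: pH = pKa + log([N3-]/[HN3]) = 4.77 + log(2.6/0.61)
pH = 4.77 + (+0.630) = 5.40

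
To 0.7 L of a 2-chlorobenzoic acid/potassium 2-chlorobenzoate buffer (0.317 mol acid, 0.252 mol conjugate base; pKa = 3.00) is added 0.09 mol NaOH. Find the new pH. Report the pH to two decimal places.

pH = 3.18

After neutralization: n(ClC6H4COOH) = 0.227 mol, n(ClC6H4COO-) = 0.342 mol.
Henderson–Hasselbalch with mole ratio 0.342/0.227: pH = 3.00 + (+0.178)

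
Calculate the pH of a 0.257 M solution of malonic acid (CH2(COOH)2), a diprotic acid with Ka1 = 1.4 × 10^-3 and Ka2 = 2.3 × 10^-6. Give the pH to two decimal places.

pH = 1.74

Ka1 ≫ Ka2, so treat the first dissociation as the only significant source of H+.
Ka1 = x²/(0.257 − x) = 1.4 × 10^-3
Solving the quadratic: x = (−Ka1 + √(Ka1² + 4·Ka1·C₀))/2 = 1.83 × 10^-2 M
pH = −log(1.83 × 10^-2) = 1.74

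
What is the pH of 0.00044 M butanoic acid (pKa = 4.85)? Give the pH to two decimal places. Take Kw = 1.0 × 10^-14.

CH3(CH2)2COOH ⇌ CH3(CH2)2COO- + H+
Ka = 10^(−4.85) = 1.41 × 10^-5
From the ICE table, Ka = [H+]²/(0.00044 − [H+]) = 1.41 × 10^-5.
The 5% rule fails; solving [H+]² + Ka·[H+] − Ka·C₀ = 0 exactly:
[H+] = [−1.41e-05 + √(1.41e-05² + 2.48e-08)]/2 = 7.20 × 10^-5 M
pH = −log[H+] = −log(7.20 × 10^-5) = 4.14

pH = 4.14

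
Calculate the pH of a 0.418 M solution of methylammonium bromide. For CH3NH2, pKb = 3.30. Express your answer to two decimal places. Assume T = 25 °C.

pH = 5.54

CH3NH3+ is the conjugate acid of the weak base CH3NH2.
Kb = 10^(−3.30) = 5.01 × 10^-4
Ka = Kw/Kb = 1.0×10^-14 / 5.01 × 10^-4 = 2.00 × 10^-11
From the ICE table, Ka = x²/(0.418 − x) = 2.00 × 10^-11.
Since Ka ≪ C₀, x ≈ √(Ka·C₀) = 2.89 × 10^-6 M.
Check: 0.00069% ionized — well under 5%, approximation valid.
pH = −log[H+] = −log(2.89 × 10^-6) = 5.54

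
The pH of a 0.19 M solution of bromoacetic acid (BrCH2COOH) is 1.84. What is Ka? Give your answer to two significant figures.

[H+] = 10^(-1.84) = 1.45 × 10^-2 M
At equilibrium [HA] = 0.19 − 1.45 × 10^-2 = 1.75 × 10^-1 M
Ka = [H+][A-]/[HA] = (1.45 × 10^-2)² / 1.75 × 10^-1 = 1.2 × 10^-3

Ka = 1.2 × 10^-3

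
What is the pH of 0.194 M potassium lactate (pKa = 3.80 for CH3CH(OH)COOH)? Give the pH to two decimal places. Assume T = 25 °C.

pH = 8.54

CH3CH(OH)COO- is the conjugate base of the weak acid CH3CH(OH)COOH.
Ka = 10^(−3.80) = 1.58 × 10^-4
Kb = Kw/Ka = 1.0×10^-14 / 1.58 × 10^-4 = 6.33 × 10^-11
Let x = [OH-] at equilibrium. Kb = x²/(0.194 − x).
Since Kb ≪ C₀, x ≈ √(Kb·C₀) = 3.50 × 10^-6 M.
pOH = 5.46, so pH = 14.00 − pOH = 8.54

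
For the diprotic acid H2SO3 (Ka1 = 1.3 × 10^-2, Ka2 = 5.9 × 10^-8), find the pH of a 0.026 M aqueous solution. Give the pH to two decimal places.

pH = 1.89

Ka1 ≫ Ka2, so treat the first dissociation as the only significant source of H+.
Ka1 = x²/(0.026 − x) = 1.3 × 10^-2
Solving the quadratic: x = (−Ka1 + √(Ka1² + 4·Ka1·C₀))/2 = 1.30 × 10^-2 M
pH = −log(1.30 × 10^-2) = 1.89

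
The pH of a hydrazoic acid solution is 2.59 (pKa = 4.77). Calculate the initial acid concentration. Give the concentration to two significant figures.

C₀ = 3.9 × 10^-1 M

[H+] = 10^(-2.59) = 2.57 × 10^-3 M = x
Ka = 10^(−4.77) = 1.70 × 10^-5
Ka = x²/(C₀ − x) ⇒ C₀ = x + x²/Ka
C₀ = 2.57 × 10^-3 + (2.57 × 10^-3)²/(1.70 × 10^-5) = 3.91 × 10^-1 M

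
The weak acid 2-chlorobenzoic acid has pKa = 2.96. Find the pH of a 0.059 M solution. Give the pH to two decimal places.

ClC6H4COOH ⇌ ClC6H4COO- + H+
Ka = 10^(−2.96) = 1.10 × 10^-3
From the ICE table, Ka = [H+]²/(0.059 − [H+]) = 1.10 × 10^-3.
[H+] is not negligible relative to C₀; solve [H+]² + 0.0011·[H+] − 6.49e-05 = 0.
[H+] = [−0.0011 + √(0.0011² + 0.00026)]/2 = 7.52 × 10^-3 M
pH = −log[H+] = −log(7.52 × 10^-3) = 2.12

pH = 2.12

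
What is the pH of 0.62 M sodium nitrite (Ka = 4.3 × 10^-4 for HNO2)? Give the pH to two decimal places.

pH = 8.58

NO2- is the conjugate base of the weak acid HNO2.
Kb = Kw/Ka = 1.0×10^-14 / 4.3 × 10^-4 = 2.33 × 10^-11
Let x = [OH-] at equilibrium. Kb = x²/(0.62 − x).
Assume x ≪ 0.62: x ≈ √(2.33 × 10^-11 × 0.62) = 3.80 × 10^-6 M
pOH = −log(3.80 × 10^-6) = 5.42; pH = 14.00 − 5.42 = 8.58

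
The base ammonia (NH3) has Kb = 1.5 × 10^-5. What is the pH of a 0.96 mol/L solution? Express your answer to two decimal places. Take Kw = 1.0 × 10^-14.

NH3 + H2O ⇌ NH4+ + OH-
From the ICE table, Kb = [OH-]²/(0.96 − [OH-]) = 1.5 × 10^-5.
Neglecting [OH-] in the denominator: [OH-] = √(1.5 × 10^-5 × 0.96) = 3.79 × 10^-3 M
Check: 0.4% ionized — well under 5%, approximation valid.
pOH = −log(3.79 × 10^-3) = 2.42; pH = 14.00 − 2.42 = 11.58

pH = 11.58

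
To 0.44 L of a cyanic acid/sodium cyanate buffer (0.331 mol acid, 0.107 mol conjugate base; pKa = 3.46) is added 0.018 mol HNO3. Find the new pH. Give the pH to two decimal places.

After neutralization: n(HOCN) = 0.349 mol, n(OCN-) = 0.089 mol.
pH = pKa + log(n_OCN-/n_HOCN) = 3.46 + log(0.089/0.349) = 3.46 + (-0.593)

pH = 2.87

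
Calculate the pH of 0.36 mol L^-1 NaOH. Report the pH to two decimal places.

pH = 13.56

NaOH is a strong base; [OH-] = 0.36 M.
pOH = -log(0.36) = 0.44
pH = 14.00 - 0.44 = 13.56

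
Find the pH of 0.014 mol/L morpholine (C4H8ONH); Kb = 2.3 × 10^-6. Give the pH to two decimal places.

C4H8ONH + H2O ⇌ C4H8ONH2+ + OH-
From the ICE table, Kb = [OH-]²/(0.014 − [OH-]) = 2.3 × 10^-6.
Assume [OH-] ≪ 0.014: [OH-] ≈ √(2.3 × 10^-6 × 0.014) = 1.79 × 10^-4 M
([OH-]/C₀ = 1.3% < 5%, so the approximation holds.)
pOH = 3.75, so pH = 14.00 − pOH = 10.25

pH = 10.25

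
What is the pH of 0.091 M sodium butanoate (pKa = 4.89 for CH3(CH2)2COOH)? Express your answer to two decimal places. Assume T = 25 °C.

pH = 8.92

CH3(CH2)2COO- is the conjugate base of the weak acid CH3(CH2)2COOH.
Ka = 10^(−4.89) = 1.29 × 10^-5
Kb = Kw/Ka = 1.0×10^-14 / 1.29 × 10^-5 = 7.75 × 10^-10
Kb = [OH-]²/(0.091 − [OH-]) = 7.75 × 10^-10
Assume [OH-] ≪ 0.091: [OH-] ≈ √(7.75 × 10^-10 × 0.091) = 8.40 × 10^-6 M
Check: 0.0092% ionized — well under 5%, approximation valid.
pOH = −log(8.40 × 10^-6) = 5.08; pH = 14.00 − 5.08 = 8.92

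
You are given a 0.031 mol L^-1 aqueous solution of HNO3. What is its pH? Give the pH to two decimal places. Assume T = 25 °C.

HNO3 is a strong acid and dissociates completely, so [H+] = 0.031 M.
pH = -log(0.031) = 1.51

pH = 1.51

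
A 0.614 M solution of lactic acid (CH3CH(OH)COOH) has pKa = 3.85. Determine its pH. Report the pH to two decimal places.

CH3CH(OH)COOH ⇌ CH3CH(OH)COO- + H+
Ka = 10^(−3.85) = 1.41 × 10^-4
From the ICE table, Ka = x²/(0.614 − x) = 1.41 × 10^-4.
Assume x ≪ 0.614: x ≈ √(1.41 × 10^-4 × 0.614) = 9.30 × 10^-3 M
pH = −log[H+] = −log(9.30 × 10^-3) = 2.03

pH = 2.03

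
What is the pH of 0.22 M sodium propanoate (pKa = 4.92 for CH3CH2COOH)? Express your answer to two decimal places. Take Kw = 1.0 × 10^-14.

CH3CH2COO- is the conjugate base of the weak acid CH3CH2COOH.
Ka = 10^(−4.92) = 1.20 × 10^-5
Kb = Kw/Ka = 1.0×10^-14 / 1.20 × 10^-5 = 8.33 × 10^-10
From the ICE table, Kb = x²/(0.22 − x) = 8.33 × 10^-10.
Neglecting x in the denominator: x = √(8.33 × 10^-10 × 0.22) = 1.35 × 10^-5 M
pOH = −log(1.35 × 10^-5) = 4.87; pH = 14.00 − 4.87 = 9.13

pH = 9.13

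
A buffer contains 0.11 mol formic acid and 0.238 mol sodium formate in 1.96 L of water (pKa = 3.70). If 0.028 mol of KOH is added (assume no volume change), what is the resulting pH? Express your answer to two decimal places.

After neutralization: n(HCOOH) = 0.082 mol, n(HCOO-) = 0.266 mol.
Henderson–Hasselbalch with mole ratio 0.266/0.082: pH = 3.70 + (+0.511)

pH = 4.21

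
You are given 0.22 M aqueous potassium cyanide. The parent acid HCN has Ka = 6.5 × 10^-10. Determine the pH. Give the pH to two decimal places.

pH = 11.26

CN- is the conjugate base of the weak acid HCN.
Kb = Kw/Ka = 1.0×10^-14 / 6.5 × 10^-10 = 1.54 × 10^-5
From the ICE table, Kb = [OH-]²/(0.22 − [OH-]) = 1.54 × 10^-5.
Assume [OH-] ≪ 0.22: [OH-] ≈ √(1.54 × 10^-5 × 0.22) = 1.84 × 10^-3 M
pOH = −log(1.84 × 10^-3) = 2.74; pH = 14.00 − 2.74 = 11.26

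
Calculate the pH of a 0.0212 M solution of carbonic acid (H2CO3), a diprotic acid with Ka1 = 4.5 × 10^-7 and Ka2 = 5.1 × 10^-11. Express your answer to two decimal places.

Since Ka1 ≫ Ka2, the first ionization dominates [H+].
Ka1 = x²/(0.0212 − x) = 4.5 × 10^-7
x ≈ √(4.5 × 10^-7 × 0.0212) = 9.77 × 10^-5 M
pH = −log(9.77 × 10^-5) = 4.01

pH = 4.01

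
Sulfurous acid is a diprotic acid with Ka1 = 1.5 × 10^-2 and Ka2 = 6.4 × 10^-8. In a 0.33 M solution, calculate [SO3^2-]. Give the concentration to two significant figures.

First ionization gives [H+] ≈ [HSO3-] = 6.33 × 10^-2 M.
Second step: Ka2 = [H+][SO3^2-]/[HSO3-] ≈ [SO3^2-] (since [H+] ≈ [HSO3-]).
So [SO3^2-] ≈ Ka2.

6.4 × 10^-8 M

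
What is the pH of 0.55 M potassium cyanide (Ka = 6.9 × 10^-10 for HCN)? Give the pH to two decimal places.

CN- is the conjugate base of the weak acid HCN.
Kb = Kw/Ka = 1.0×10^-14 / 6.9 × 10^-10 = 1.45 × 10^-5
Kb = x²/(0.55 − x) = 1.45 × 10^-5
Neglecting x in the denominator: x = √(1.45 × 10^-5 × 0.55) = 2.82 × 10^-3 M
(x/C₀ = 0.51% < 5%, so the approximation holds.)
pOH = −log(2.82 × 10^-3) = 2.55; pH = 14.00 − 2.55 = 11.45

pH = 11.45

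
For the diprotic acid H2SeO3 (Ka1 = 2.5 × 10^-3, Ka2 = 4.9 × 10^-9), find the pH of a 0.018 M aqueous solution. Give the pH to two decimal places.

Ka1 ≫ Ka2, so treat the first dissociation as the only significant source of H+.
Ka1 = x²/(0.018 − x) = 2.5 × 10^-3
Solving the quadratic: x = (−Ka1 + √(Ka1² + 4·Ka1·C₀))/2 = 5.57 × 10^-3 M
pH = −log(5.57 × 10^-3) = 2.25

pH = 2.25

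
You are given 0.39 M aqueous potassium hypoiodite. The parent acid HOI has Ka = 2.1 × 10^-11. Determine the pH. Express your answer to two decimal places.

OI- is the conjugate base of the weak acid HOI.
Kb = Kw/Ka = 1.0×10^-14 / 2.1 × 10^-11 = 4.76 × 10^-4
From the ICE table, Kb = [OH-]²/(0.39 − [OH-]) = 4.76 × 10^-4.
Assume [OH-] ≪ 0.39: [OH-] ≈ √(4.76 × 10^-4 × 0.39) = 1.36 × 10^-2 M
pOH = 1.87, so pH = 14.00 − pOH = 12.13

pH = 12.13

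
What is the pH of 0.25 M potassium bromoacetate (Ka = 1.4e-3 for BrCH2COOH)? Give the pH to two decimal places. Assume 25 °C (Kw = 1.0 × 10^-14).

BrCH2COO- is the conjugate base of the weak acid BrCH2COOH.
Kb = Kw/Ka = 1.0×10^-14 / 1.4 × 10^-3 = 7.14 × 10^-12
Kb = [OH-]²/(0.25 − [OH-]) = 7.14 × 10^-12
Since Kb ≪ C₀, [OH-] ≈ √(Kb·C₀) = 1.34 × 10^-6 M.
pOH = −log(1.34 × 10^-6) = 5.87; pH = 14.00 − 5.87 = 8.13

pH = 8.13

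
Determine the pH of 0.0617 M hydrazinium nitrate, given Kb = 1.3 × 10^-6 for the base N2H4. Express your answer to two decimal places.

N2H5+ is the conjugate acid of the weak base N2H4.
Ka = Kw/Kb = 1.0×10^-14 / 1.3 × 10^-6 = 7.69 × 10^-9
Let x = [H+] at equilibrium. Ka = x²/(0.0617 − x).
Assume x ≪ 0.0617: x ≈ √(7.69 × 10^-9 × 0.0617) = 2.18 × 10^-5 M
Check: 0.035% ionized — well under 5%, approximation valid.
pH = −log[H+] = −log(2.18 × 10^-5) = 4.66

pH = 4.66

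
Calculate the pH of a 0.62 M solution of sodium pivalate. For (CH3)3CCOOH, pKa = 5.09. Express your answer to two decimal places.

pH = 9.44

(CH3)3CCOO- is the conjugate base of the weak acid (CH3)3CCOOH.
Ka = 10^(−5.09) = 8.13 × 10^-6
Kb = Kw/Ka = 1.0×10^-14 / 8.13 × 10^-6 = 1.23 × 10^-9
From the ICE table, Kb = [OH-]²/(0.62 − [OH-]) = 1.23 × 10^-9.
Since Kb ≪ C₀, [OH-] ≈ √(Kb·C₀) = 2.76 × 10^-5 M.
pOH = −log(2.76 × 10^-5) = 4.56; pH = 14.00 − 4.56 = 9.44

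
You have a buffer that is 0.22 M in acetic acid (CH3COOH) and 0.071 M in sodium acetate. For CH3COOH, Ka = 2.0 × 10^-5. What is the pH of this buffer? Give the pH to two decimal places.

pH = 4.21

pKa = −log(2.0 × 10^-5) = 4.699
pH = pKa + log([A⁻]/[HA]) = 4.699 + log(0.071/0.22)
pH = 4.699 + (-0.491) = 4.21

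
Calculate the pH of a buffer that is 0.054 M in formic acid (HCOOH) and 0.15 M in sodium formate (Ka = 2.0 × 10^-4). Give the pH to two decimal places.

pKa = −log(2.0 × 10^-4) = 3.699
pH = pKa + log([A⁻]/[HA]) = 3.699 + log(0.15/0.054)
pH = 3.699 + (+0.444) = 4.14

pH = 4.14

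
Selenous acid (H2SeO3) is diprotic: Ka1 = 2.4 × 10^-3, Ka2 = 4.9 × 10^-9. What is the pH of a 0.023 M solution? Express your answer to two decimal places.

pH = 2.20

Ka1 ≫ Ka2, so treat the first dissociation as the only significant source of H+.
Ka1 = x²/(0.023 − x) = 2.4 × 10^-3
Solving the quadratic: x = (−Ka1 + √(Ka1² + 4·Ka1·C₀))/2 = 6.33 × 10^-3 M
pH = −log(6.33 × 10^-3) = 2.20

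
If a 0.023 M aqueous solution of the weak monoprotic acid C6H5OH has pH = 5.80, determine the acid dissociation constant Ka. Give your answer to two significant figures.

Ka = 1.1 × 10^-10

[H+] = 10^(-5.80) = 1.58 × 10^-6 M
At equilibrium [HA] = 0.023 − 1.58 × 10^-6 = 2.30 × 10^-2 M
Ka = [H+][A-]/[HA] = (1.58 × 10^-6)² / 2.30 × 10^-2 = 1.1 × 10^-10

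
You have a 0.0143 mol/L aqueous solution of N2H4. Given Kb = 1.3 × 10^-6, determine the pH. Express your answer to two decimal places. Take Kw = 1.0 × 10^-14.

pH = 10.13

N2H4 + H2O ⇌ N2H5+ + OH-
From the ICE table, Kb = [OH-]²/(0.0143 − [OH-]) = 1.3 × 10^-6.
Since Kb ≪ C₀, [OH-] ≈ √(Kb·C₀) = 1.36 × 10^-4 M.
Check: 0.95% ionized — well under 5%, approximation valid.
pOH = 3.87, so pH = 14.00 − pOH = 10.13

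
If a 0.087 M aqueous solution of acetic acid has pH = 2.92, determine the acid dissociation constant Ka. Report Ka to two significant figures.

Ka = 1.7 × 10^-5

[H+] = 10^(-2.92) = 1.20 × 10^-3 M
At equilibrium [HA] = 0.087 − 1.20 × 10^-3 = 8.58 × 10^-2 M
Ka = [H+][A-]/[HA] = (1.20 × 10^-3)² / 8.58 × 10^-2 = 1.7 × 10^-5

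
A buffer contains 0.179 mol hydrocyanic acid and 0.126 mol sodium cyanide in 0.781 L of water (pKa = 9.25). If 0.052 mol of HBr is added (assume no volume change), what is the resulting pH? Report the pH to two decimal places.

Added H+ converts CN- to HCN: HCN → 0.231 mol, CN- → 0.074 mol.
pH = pKa + log(n_CN-/n_HCN) = 9.25 + log(0.074/0.231) = 9.25 + (-0.494)

pH = 8.76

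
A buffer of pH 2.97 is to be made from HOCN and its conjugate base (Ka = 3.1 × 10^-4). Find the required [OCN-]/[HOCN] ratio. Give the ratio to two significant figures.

ratio = 0.29

pKa = -log(3.1 × 10^-4) = 3.509
pH = pKa + log(r) ⇒ log(r) = 2.97 − 3.509 = -0.539
r = [OCN-]/[HOCN] = 10^(-0.539) = 0.289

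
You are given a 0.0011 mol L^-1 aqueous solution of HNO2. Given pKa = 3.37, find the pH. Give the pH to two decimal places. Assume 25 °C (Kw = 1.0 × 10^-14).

HNO2 ⇌ NO2- + H+
Ka = 10^(−3.37) = 4.27 × 10^-4
Ka = x²/(0.0011 − x) = 4.27 × 10^-4
x is not negligible relative to C₀; solve x² + 0.000427·x − 4.7e-07 = 0.
x = (−Ka + √(Ka² + 4·Ka·C₀))/2 = 5.04 × 10^-4 M
pH = −log(5.04 × 10^-4) = 3.30

pH = 3.30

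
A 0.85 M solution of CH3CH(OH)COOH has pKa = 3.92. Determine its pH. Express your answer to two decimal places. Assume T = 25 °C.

CH3CH(OH)COOH ⇌ CH3CH(OH)COO- + H+
Ka = 10^(−3.92) = 1.20 × 10^-4
From the ICE table, Ka = [H+]²/(0.85 − [H+]) = 1.20 × 10^-4.
Since Ka ≪ C₀, [H+] ≈ √(Ka·C₀) = 1.01 × 10^-2 M.
pH = −log(1.01 × 10^-2) = 2.00

pH = 2.00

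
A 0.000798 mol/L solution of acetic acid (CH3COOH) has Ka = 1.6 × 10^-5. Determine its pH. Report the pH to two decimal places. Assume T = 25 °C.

pH = 3.98

CH3COOH ⇌ CH3COO- + H+
Ka = x²/(0.000798 − x) = 1.6 × 10^-5
Here C₀/Ka ≈ 49.9, so the small-x approximation fails. Use the quadratic:
x = (−Ka + √(Ka² + 4·Ka·C₀))/2 = 1.05 × 10^-4 M
pH = −log[H+] = −log(1.05 × 10^-4) = 3.98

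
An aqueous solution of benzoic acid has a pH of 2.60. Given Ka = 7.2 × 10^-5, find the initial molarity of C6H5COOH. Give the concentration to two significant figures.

[H+] = 10^(-2.60) = 2.51 × 10^-3 M = x
Ka = x²/(C₀ − x) ⇒ C₀ = x + x²/Ka
C₀ = 2.51 × 10^-3 + (2.51 × 10^-3)²/(7.2 × 10^-5) = 9.00 × 10^-2 M

C₀ = 9.0 × 10^-2 M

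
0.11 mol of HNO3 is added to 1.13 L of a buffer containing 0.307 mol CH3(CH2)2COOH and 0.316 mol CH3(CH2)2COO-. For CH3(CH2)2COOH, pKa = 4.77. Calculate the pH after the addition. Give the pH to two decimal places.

Added H+ converts CH3(CH2)2COO- to CH3(CH2)2COOH: CH3(CH2)2COOH → 0.417 mol, CH3(CH2)2COO- → 0.206 mol.
pH = pKa + log([A⁻]/[HA]) = 4.77 + log(0.206/0.417) = 4.77 -0.306

pH = 4.46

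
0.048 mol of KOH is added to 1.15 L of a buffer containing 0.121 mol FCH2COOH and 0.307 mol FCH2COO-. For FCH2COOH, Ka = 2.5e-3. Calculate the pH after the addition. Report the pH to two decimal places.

pH = 3.29

OH- converts FCH2COOH to FCH2COO-: FCH2COOH → 0.073 mol, FCH2COO- → 0.355 mol.
pKa = −log(2.5 × 10^-3) = 2.602
pH = pKa + log([A⁻]/[HA]) = 2.602 + log(0.355/0.073) = 2.602 +0.687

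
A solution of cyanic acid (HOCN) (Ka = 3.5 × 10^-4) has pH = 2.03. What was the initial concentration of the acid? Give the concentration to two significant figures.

C₀ = 2.6 × 10^-1 M

[H+] = 10^(-2.03) = 9.33 × 10^-3 M = x
Ka = x²/(C₀ − x) ⇒ C₀ = x + x²/Ka
C₀ = 9.33 × 10^-3 + (9.33 × 10^-3)²/(3.5 × 10^-4) = 2.58 × 10^-1 M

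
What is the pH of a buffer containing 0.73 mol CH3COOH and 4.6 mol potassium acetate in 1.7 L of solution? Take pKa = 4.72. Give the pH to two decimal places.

pH = 5.52

Henderson–Hasselbalch: pH = pKa + log([CH3COO-]/[CH3COOH]) = 4.72 + log(4.6/0.73)
pH = 4.72 + (+0.799) = 5.52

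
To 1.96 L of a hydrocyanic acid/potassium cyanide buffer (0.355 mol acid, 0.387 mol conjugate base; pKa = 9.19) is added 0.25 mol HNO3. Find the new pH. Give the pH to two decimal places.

Added H+ converts CN- to HCN: HCN → 0.605 mol, CN- → 0.137 mol.
pH = pKa + log([A⁻]/[HA]) = 9.19 + log(0.137/0.605) = 9.19 -0.645

pH = 8.54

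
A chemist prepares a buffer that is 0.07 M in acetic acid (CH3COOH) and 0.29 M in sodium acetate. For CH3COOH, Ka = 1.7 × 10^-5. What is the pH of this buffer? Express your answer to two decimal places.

pH = 5.39

pKa = −log(1.7 × 10^-5) = 4.770
Henderson–Hasselbalch: pH = pKa + log([CH3COO-]/[CH3COOH]) = 4.770 + log(0.29/0.07)
pH = 4.770 + (+0.617) = 5.39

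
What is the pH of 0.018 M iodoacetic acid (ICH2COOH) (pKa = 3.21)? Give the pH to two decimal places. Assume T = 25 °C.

pH = 2.52

ICH2COOH ⇌ ICH2COO- + H+
Ka = 10^(−3.21) = 6.17 × 10^-4
From the ICE table, Ka = x²/(0.018 − x) = 6.17 × 10^-4.
Here C₀/Ka ≈ 29.2, so the small-x approximation fails. Use the quadratic:
x = [−0.000617 + √(0.000617² + 4.44e-05)]/2 = 3.04 × 10^-3 M
pH = −log(3.04 × 10^-3) = 2.52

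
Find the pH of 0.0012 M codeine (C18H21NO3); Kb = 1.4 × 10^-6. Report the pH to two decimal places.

C18H21NO3 + H2O ⇌ C18H22NO3+ + OH-
Kb = [OH-]²/(0.0012 − [OH-]) = 1.4 × 10^-6
Assume [OH-] ≪ 0.0012: [OH-] ≈ √(1.4 × 10^-6 × 0.0012) = 4.10 × 10^-5 M
pOH = 4.39, so pH = 14.00 − pOH = 9.61

pH = 9.61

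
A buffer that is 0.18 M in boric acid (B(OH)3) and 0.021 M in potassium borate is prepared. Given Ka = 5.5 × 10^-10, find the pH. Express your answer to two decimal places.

pKa = −log(5.5 × 10^-10) = 9.260
pH = pKa + log([A⁻]/[HA]) = 9.260 + log(0.021/0.18)
pH = 9.260 + (-0.933) = 8.33

pH = 8.33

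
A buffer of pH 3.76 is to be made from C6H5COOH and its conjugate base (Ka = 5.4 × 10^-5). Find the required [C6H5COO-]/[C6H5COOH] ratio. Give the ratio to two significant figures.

pKa = -log(5.4 × 10^-5) = 4.268
pH = pKa + log(r) ⇒ log(r) = 3.76 − 4.268 = -0.508
r = [C6H5COO-]/[C6H5COOH] = 10^(-0.508) = 0.31

ratio = 0.31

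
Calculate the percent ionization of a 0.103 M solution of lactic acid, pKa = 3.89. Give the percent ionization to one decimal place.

CH3CH(OH)COOH ⇌ CH3CH(OH)COO- + H+; let x = [H+] at equilibrium.
Ka = 10^(−3.89) = 1.29 × 10^-4
x ≈ √(Ka·C₀) = √(1.29 × 10^-4 × 0.103) = 3.65 × 10^-3 M
% ionization = x/C₀ × 100% = 3.65 × 10^-3/0.103 × 100% = 3.5%

3.5%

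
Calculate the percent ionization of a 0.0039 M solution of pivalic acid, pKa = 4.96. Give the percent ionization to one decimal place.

(CH3)3CCOOH ⇌ (CH3)3CCOO- + H+; let x = [H+] at equilibrium.
Ka = 10^(−4.96) = 1.10 × 10^-5
Ka = x²/(C₀ − x); solving the quadratic gives x = 2.02 × 10^-4 M.
% ionization = x/C₀ × 100% = 2.02 × 10^-4/0.0039 × 100% = 5.2%

5.2%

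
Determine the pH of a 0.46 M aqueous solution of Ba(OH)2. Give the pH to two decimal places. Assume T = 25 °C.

Ba(OH)2 is a strong base (each formula unit releases 2 OH-); [OH-] = 0.92 M.
pOH = -log(0.92) = 0.04
pH = 14.00 - 0.04 = 13.96

pH = 13.96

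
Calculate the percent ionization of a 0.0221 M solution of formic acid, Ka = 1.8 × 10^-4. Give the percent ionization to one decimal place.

8.6%

HCOOH ⇌ HCOO- + H+; let x = [H+] at equilibrium.
Solve x² + 0.00018x − 3.98e-06 = 0 → x = 1.91 × 10^-3 M
% ionization = x/C₀ × 100% = 1.91 × 10^-3/0.0221 × 100% = 8.6%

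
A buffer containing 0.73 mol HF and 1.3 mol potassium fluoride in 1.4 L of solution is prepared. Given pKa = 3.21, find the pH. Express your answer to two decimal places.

pH = 3.46

pH = pKa + log([A⁻]/[HA]) = 3.21 + log(1.3/0.73)
pH = 3.21 + (+0.251) = 3.46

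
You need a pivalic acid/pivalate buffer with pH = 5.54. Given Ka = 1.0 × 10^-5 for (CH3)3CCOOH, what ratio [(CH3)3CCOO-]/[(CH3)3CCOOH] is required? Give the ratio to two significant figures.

pKa = -log(1.0 × 10^-5) = 5.000
pH = pKa + log(r) ⇒ log(r) = 5.54 − 5.000 = +0.540
r = [(CH3)3CCOO-]/[(CH3)3CCOOH] = 10^(+0.540) = 3.47

ratio = 3.5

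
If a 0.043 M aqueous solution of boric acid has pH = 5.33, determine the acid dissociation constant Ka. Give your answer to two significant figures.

[H+] = 10^(-5.33) = 4.68 × 10^-6 M
At equilibrium [HA] = 0.043 − 4.68 × 10^-6 = 4.30 × 10^-2 M
Ka = [H+][A-]/[HA] = (4.68 × 10^-6)² / 4.30 × 10^-2 = 5.1 × 10^-10

Ka = 5.1 × 10^-10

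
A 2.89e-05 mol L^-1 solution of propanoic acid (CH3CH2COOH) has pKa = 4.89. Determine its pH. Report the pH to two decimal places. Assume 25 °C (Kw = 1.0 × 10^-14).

pH = 4.86

CH3CH2COOH ⇌ CH3CH2COO- + H+
Ka = 10^(−4.89) = 1.29 × 10^-5
Ka = [H+]²/(2.89e-05 − [H+]) = 1.29 × 10^-5
[H+] is not negligible relative to C₀; solve [H+]² + 1.29e-05·[H+] − 3.73e-10 = 0.
[H+] = (−Ka + √(Ka² + 4·Ka·C₀))/2 = 1.39 × 10^-5 M
pH = −log[H+] = −log(1.39 × 10^-5) = 4.86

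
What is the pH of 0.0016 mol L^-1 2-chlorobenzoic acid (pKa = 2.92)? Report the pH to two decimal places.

pH = 3.04

ClC6H4COOH ⇌ ClC6H4COO- + H+
Ka = 10^(−2.92) = 1.20 × 10^-3
Ka = x²/(0.0016 − x) = 1.20 × 10^-3
Here C₀/Ka ≈ 1.33, so the small-x approximation fails. Use the quadratic:
x = (−Ka + √(Ka² + 4·Ka·C₀))/2 = 9.10 × 10^-4 M
pH = −log[H+] = −log(9.10 × 10^-4) = 3.04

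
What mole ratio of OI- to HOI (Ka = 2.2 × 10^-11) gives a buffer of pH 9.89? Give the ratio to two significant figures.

ratio = 0.17

pKa = -log(2.2 × 10^-11) = 10.658
pH = pKa + log(r) ⇒ log(r) = 9.89 − 10.658 = -0.768
r = [OI-]/[HOI] = 10^(-0.768) = 0.171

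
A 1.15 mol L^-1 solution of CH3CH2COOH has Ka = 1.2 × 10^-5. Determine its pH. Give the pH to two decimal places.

CH3CH2COOH ⇌ CH3CH2COO- + H+
Ka = [H+]²/(1.15 − [H+]) = 1.2 × 10^-5
Since Ka ≪ C₀, [H+] ≈ √(Ka·C₀) = 3.71 × 10^-3 M.
Check: 0.32% ionized — well under 5%, approximation valid.
pH = −log[H+] = −log(3.71 × 10^-3) = 2.43

pH = 2.43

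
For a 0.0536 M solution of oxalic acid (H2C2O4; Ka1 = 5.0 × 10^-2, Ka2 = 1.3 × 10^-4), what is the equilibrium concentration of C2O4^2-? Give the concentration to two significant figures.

1.3 × 10^-4 M

First ionization gives [H+] ≈ [HC2O4-] = 3.25 × 10^-2 M.
Second step: Ka2 = [H+][C2O4^2-]/[HC2O4-] ≈ [C2O4^2-] (since [H+] ≈ [HC2O4-]).
So [C2O4^2-] ≈ Ka2.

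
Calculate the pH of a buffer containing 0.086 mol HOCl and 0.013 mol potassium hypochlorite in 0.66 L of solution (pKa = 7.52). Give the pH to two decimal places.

Henderson–Hasselbalch: pH = pKa + log([OCl-]/[HOCl]) = 7.52 + log(0.013/0.086)
pH = 7.52 + (-0.821) = 6.70

pH = 6.70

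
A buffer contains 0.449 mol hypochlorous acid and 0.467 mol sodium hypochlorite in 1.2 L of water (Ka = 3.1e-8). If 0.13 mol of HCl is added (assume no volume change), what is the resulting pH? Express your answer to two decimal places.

pH = 7.27

After neutralization: n(HOCl) = 0.579 mol, n(OCl-) = 0.337 mol.
pKa = −log(3.1 × 10^-8) = 7.509
pH = pKa + log(n_OCl-/n_HOCl) = 7.509 + log(0.337/0.579) = 7.509 + (-0.235)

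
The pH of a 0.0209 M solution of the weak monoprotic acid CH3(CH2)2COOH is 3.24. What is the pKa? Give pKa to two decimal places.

[H+] = 10^(-3.24) = 5.75 × 10^-4 M
At equilibrium [HA] = 0.0209 − 5.75 × 10^-4 = 2.03 × 10^-2 M
Ka = [H+][A-]/[HA] = (5.75 × 10^-4)² / 2.03 × 10^-2 = 1.63 × 10^-5
pKa = -log(1.63 × 10^-5) = 4.79

pKa = 4.79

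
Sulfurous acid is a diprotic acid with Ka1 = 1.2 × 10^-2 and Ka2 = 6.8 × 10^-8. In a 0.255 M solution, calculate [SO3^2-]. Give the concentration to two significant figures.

6.8 × 10^-8 M

First ionization gives [H+] ≈ [HSO3-] = 4.96 × 10^-2 M.
Second step: Ka2 = [H+][SO3^2-]/[HSO3-] ≈ [SO3^2-] (since [H+] ≈ [HSO3-]).
So [SO3^2-] ≈ Ka2.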